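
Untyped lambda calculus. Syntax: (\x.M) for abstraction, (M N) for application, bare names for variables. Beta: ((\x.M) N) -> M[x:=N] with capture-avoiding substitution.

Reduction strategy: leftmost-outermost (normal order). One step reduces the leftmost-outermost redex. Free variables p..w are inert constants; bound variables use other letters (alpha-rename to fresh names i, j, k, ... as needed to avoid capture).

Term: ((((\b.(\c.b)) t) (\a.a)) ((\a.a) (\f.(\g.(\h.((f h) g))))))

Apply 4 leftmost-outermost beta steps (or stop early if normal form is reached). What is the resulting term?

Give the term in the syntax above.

Step 0: ((((\b.(\c.b)) t) (\a.a)) ((\a.a) (\f.(\g.(\h.((f h) g))))))
Step 1: (((\c.t) (\a.a)) ((\a.a) (\f.(\g.(\h.((f h) g))))))
Step 2: (t ((\a.a) (\f.(\g.(\h.((f h) g))))))
Step 3: (t (\f.(\g.(\h.((f h) g)))))
Step 4: (normal form reached)

Answer: (t (\f.(\g.(\h.((f h) g)))))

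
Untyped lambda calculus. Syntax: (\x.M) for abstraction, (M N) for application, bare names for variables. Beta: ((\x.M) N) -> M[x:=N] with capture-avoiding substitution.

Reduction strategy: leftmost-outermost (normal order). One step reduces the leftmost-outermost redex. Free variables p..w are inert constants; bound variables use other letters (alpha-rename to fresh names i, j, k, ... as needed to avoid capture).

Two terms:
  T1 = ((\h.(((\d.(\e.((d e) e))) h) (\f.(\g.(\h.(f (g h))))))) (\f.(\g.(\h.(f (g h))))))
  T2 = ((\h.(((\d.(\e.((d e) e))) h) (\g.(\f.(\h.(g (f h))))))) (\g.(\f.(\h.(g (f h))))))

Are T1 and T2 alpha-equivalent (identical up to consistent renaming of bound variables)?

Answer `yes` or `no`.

Answer: yes

Derivation:
Term 1: ((\h.(((\d.(\e.((d e) e))) h) (\f.(\g.(\h.(f (g h))))))) (\f.(\g.(\h.(f (g h))))))
Term 2: ((\h.(((\d.(\e.((d e) e))) h) (\g.(\f.(\h.(g (f h))))))) (\g.(\f.(\h.(g (f h))))))
Alpha-equivalence: compare structure up to binder renaming.
Result: True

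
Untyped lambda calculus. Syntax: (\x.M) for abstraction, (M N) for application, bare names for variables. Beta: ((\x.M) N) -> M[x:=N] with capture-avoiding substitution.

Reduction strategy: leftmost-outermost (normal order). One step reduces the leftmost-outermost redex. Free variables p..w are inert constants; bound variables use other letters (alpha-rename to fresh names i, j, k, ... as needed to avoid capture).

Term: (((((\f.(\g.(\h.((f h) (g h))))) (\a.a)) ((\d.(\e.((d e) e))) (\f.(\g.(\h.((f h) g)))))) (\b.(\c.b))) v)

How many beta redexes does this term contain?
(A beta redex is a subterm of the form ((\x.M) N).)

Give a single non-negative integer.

Term: (((((\f.(\g.(\h.((f h) (g h))))) (\a.a)) ((\d.(\e.((d e) e))) (\f.(\g.(\h.((f h) g)))))) (\b.(\c.b))) v)
  Redex: ((\f.(\g.(\h.((f h) (g h))))) (\a.a))
  Redex: ((\d.(\e.((d e) e))) (\f.(\g.(\h.((f h) g)))))
Total redexes: 2

Answer: 2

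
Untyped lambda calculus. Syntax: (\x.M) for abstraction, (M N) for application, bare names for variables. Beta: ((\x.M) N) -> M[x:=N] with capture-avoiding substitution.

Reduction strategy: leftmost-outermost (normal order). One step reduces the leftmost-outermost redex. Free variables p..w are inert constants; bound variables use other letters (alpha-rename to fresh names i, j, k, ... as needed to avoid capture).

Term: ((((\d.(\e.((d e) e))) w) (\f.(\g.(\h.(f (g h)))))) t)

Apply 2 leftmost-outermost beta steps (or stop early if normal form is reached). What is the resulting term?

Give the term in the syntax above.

Answer: (((w (\f.(\g.(\h.(f (g h)))))) (\f.(\g.(\h.(f (g h)))))) t)

Derivation:
Step 0: ((((\d.(\e.((d e) e))) w) (\f.(\g.(\h.(f (g h)))))) t)
Step 1: (((\e.((w e) e)) (\f.(\g.(\h.(f (g h)))))) t)
Step 2: (((w (\f.(\g.(\h.(f (g h)))))) (\f.(\g.(\h.(f (g h)))))) t)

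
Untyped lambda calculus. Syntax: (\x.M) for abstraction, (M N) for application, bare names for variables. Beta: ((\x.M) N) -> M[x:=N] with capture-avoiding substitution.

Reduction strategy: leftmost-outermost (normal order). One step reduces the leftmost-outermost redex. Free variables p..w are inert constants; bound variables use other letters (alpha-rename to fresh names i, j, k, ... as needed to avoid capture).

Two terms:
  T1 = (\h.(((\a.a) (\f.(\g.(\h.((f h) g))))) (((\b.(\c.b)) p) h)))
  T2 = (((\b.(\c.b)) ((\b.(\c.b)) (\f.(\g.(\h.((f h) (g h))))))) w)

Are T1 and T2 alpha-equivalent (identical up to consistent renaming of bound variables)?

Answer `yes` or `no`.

Answer: no

Derivation:
Term 1: (\h.(((\a.a) (\f.(\g.(\h.((f h) g))))) (((\b.(\c.b)) p) h)))
Term 2: (((\b.(\c.b)) ((\b.(\c.b)) (\f.(\g.(\h.((f h) (g h))))))) w)
Alpha-equivalence: compare structure up to binder renaming.
Result: False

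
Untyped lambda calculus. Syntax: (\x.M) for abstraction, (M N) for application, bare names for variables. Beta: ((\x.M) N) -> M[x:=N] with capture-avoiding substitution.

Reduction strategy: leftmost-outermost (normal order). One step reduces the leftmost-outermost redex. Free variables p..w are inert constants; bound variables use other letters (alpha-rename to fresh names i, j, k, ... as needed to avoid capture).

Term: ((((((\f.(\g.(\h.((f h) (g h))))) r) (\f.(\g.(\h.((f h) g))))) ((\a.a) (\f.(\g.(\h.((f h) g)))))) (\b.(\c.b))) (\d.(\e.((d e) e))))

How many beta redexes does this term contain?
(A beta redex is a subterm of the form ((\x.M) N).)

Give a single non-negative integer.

Term: ((((((\f.(\g.(\h.((f h) (g h))))) r) (\f.(\g.(\h.((f h) g))))) ((\a.a) (\f.(\g.(\h.((f h) g)))))) (\b.(\c.b))) (\d.(\e.((d e) e))))
  Redex: ((\f.(\g.(\h.((f h) (g h))))) r)
  Redex: ((\a.a) (\f.(\g.(\h.((f h) g)))))
Total redexes: 2

Answer: 2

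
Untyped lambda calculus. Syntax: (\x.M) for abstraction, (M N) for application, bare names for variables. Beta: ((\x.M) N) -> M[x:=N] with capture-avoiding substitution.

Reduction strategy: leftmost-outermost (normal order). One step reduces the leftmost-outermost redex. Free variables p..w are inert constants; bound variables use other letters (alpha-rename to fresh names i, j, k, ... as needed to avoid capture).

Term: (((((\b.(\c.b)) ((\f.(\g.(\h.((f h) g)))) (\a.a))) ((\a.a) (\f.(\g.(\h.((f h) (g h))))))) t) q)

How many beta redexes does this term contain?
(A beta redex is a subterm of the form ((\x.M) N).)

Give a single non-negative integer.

Answer: 3

Derivation:
Term: (((((\b.(\c.b)) ((\f.(\g.(\h.((f h) g)))) (\a.a))) ((\a.a) (\f.(\g.(\h.((f h) (g h))))))) t) q)
  Redex: ((\b.(\c.b)) ((\f.(\g.(\h.((f h) g)))) (\a.a)))
  Redex: ((\f.(\g.(\h.((f h) g)))) (\a.a))
  Redex: ((\a.a) (\f.(\g.(\h.((f h) (g h))))))
Total redexes: 3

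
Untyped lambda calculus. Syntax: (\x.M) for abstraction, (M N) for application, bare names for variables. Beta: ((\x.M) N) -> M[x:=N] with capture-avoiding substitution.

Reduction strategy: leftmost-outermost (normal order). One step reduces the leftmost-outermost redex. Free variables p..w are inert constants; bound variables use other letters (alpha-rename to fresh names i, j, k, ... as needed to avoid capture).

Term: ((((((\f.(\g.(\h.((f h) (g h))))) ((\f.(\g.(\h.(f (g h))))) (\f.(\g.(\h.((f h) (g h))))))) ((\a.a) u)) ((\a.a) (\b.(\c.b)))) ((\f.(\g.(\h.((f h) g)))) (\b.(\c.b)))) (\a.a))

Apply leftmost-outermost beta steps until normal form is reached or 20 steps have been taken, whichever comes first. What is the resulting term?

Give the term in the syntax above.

Step 0: ((((((\f.(\g.(\h.((f h) (g h))))) ((\f.(\g.(\h.(f (g h))))) (\f.(\g.(\h.((f h) (g h))))))) ((\a.a) u)) ((\a.a) (\b.(\c.b)))) ((\f.(\g.(\h.((f h) g)))) (\b.(\c.b)))) (\a.a))
Step 1: (((((\g.(\h.((((\f.(\g.(\h.(f (g h))))) (\f.(\g.(\h.((f h) (g h)))))) h) (g h)))) ((\a.a) u)) ((\a.a) (\b.(\c.b)))) ((\f.(\g.(\h.((f h) g)))) (\b.(\c.b)))) (\a.a))
Step 2: ((((\h.((((\f.(\g.(\h.(f (g h))))) (\f.(\g.(\h.((f h) (g h)))))) h) (((\a.a) u) h))) ((\a.a) (\b.(\c.b)))) ((\f.(\g.(\h.((f h) g)))) (\b.(\c.b)))) (\a.a))
Step 3: ((((((\f.(\g.(\h.(f (g h))))) (\f.(\g.(\h.((f h) (g h)))))) ((\a.a) (\b.(\c.b)))) (((\a.a) u) ((\a.a) (\b.(\c.b))))) ((\f.(\g.(\h.((f h) g)))) (\b.(\c.b)))) (\a.a))
Step 4: (((((\g.(\h.((\f.(\g.(\h.((f h) (g h))))) (g h)))) ((\a.a) (\b.(\c.b)))) (((\a.a) u) ((\a.a) (\b.(\c.b))))) ((\f.(\g.(\h.((f h) g)))) (\b.(\c.b)))) (\a.a))
Step 5: ((((\h.((\f.(\g.(\h.((f h) (g h))))) (((\a.a) (\b.(\c.b))) h))) (((\a.a) u) ((\a.a) (\b.(\c.b))))) ((\f.(\g.(\h.((f h) g)))) (\b.(\c.b)))) (\a.a))
Step 6: ((((\f.(\g.(\h.((f h) (g h))))) (((\a.a) (\b.(\c.b))) (((\a.a) u) ((\a.a) (\b.(\c.b)))))) ((\f.(\g.(\h.((f h) g)))) (\b.(\c.b)))) (\a.a))
Step 7: (((\g.(\h.(((((\a.a) (\b.(\c.b))) (((\a.a) u) ((\a.a) (\b.(\c.b))))) h) (g h)))) ((\f.(\g.(\h.((f h) g)))) (\b.(\c.b)))) (\a.a))
Step 8: ((\h.(((((\a.a) (\b.(\c.b))) (((\a.a) u) ((\a.a) (\b.(\c.b))))) h) (((\f.(\g.(\h.((f h) g)))) (\b.(\c.b))) h))) (\a.a))
Step 9: (((((\a.a) (\b.(\c.b))) (((\a.a) u) ((\a.a) (\b.(\c.b))))) (\a.a)) (((\f.(\g.(\h.((f h) g)))) (\b.(\c.b))) (\a.a)))
Step 10: ((((\b.(\c.b)) (((\a.a) u) ((\a.a) (\b.(\c.b))))) (\a.a)) (((\f.(\g.(\h.((f h) g)))) (\b.(\c.b))) (\a.a)))
Step 11: (((\c.(((\a.a) u) ((\a.a) (\b.(\c.b))))) (\a.a)) (((\f.(\g.(\h.((f h) g)))) (\b.(\c.b))) (\a.a)))
Step 12: ((((\a.a) u) ((\a.a) (\b.(\c.b)))) (((\f.(\g.(\h.((f h) g)))) (\b.(\c.b))) (\a.a)))
Step 13: ((u ((\a.a) (\b.(\c.b)))) (((\f.(\g.(\h.((f h) g)))) (\b.(\c.b))) (\a.a)))
Step 14: ((u (\b.(\c.b))) (((\f.(\g.(\h.((f h) g)))) (\b.(\c.b))) (\a.a)))
Step 15: ((u (\b.(\c.b))) ((\g.(\h.(((\b.(\c.b)) h) g))) (\a.a)))
Step 16: ((u (\b.(\c.b))) (\h.(((\b.(\c.b)) h) (\a.a))))
Step 17: ((u (\b.(\c.b))) (\h.((\c.h) (\a.a))))
Step 18: ((u (\b.(\c.b))) (\h.h))

Answer: ((u (\b.(\c.b))) (\h.h))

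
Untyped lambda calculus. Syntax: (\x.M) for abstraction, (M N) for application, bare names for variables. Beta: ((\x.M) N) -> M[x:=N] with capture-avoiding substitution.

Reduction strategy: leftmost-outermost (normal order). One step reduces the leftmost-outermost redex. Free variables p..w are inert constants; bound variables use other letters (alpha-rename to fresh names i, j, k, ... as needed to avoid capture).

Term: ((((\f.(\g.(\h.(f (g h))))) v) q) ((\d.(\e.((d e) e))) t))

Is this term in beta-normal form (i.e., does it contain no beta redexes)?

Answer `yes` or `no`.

Answer: no

Derivation:
Term: ((((\f.(\g.(\h.(f (g h))))) v) q) ((\d.(\e.((d e) e))) t))
Found 2 beta redex(es).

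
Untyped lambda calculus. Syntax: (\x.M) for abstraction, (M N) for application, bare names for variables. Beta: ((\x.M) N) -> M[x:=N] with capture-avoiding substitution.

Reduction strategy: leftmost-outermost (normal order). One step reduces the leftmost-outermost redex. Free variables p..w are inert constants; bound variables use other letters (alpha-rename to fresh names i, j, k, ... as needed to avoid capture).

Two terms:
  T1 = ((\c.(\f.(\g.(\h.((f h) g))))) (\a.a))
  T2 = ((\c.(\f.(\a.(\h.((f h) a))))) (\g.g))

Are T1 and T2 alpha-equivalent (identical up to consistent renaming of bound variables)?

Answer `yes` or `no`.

Term 1: ((\c.(\f.(\g.(\h.((f h) g))))) (\a.a))
Term 2: ((\c.(\f.(\a.(\h.((f h) a))))) (\g.g))
Alpha-equivalence: compare structure up to binder renaming.
Result: True

Answer: yes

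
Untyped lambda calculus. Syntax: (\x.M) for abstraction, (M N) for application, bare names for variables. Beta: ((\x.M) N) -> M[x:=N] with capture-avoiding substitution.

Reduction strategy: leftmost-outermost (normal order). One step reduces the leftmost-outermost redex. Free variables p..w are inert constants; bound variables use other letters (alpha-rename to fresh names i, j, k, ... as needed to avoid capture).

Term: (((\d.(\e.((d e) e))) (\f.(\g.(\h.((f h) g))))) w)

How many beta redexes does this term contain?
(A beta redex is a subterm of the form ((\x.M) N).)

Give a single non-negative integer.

Answer: 1

Derivation:
Term: (((\d.(\e.((d e) e))) (\f.(\g.(\h.((f h) g))))) w)
  Redex: ((\d.(\e.((d e) e))) (\f.(\g.(\h.((f h) g)))))
Total redexes: 1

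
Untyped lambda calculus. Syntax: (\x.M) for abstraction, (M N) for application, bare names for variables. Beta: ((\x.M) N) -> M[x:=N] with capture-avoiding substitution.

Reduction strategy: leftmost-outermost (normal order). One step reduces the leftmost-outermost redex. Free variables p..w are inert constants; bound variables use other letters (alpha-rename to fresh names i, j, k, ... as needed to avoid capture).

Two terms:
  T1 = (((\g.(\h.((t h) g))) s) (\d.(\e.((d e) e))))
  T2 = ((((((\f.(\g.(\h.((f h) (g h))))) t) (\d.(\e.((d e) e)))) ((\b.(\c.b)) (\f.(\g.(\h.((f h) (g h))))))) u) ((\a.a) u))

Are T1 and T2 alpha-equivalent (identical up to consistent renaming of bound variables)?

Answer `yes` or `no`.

Term 1: (((\g.(\h.((t h) g))) s) (\d.(\e.((d e) e))))
Term 2: ((((((\f.(\g.(\h.((f h) (g h))))) t) (\d.(\e.((d e) e)))) ((\b.(\c.b)) (\f.(\g.(\h.((f h) (g h))))))) u) ((\a.a) u))
Alpha-equivalence: compare structure up to binder renaming.
Result: False

Answer: no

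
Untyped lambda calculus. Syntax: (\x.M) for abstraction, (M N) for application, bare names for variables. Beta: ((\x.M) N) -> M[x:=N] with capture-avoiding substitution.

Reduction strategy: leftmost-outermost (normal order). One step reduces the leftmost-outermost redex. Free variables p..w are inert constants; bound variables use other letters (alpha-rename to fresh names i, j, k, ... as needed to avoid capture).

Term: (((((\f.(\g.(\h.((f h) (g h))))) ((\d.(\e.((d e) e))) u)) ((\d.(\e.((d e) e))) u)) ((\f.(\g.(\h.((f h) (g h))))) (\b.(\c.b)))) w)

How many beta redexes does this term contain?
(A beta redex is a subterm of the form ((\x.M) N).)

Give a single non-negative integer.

Answer: 4

Derivation:
Term: (((((\f.(\g.(\h.((f h) (g h))))) ((\d.(\e.((d e) e))) u)) ((\d.(\e.((d e) e))) u)) ((\f.(\g.(\h.((f h) (g h))))) (\b.(\c.b)))) w)
  Redex: ((\f.(\g.(\h.((f h) (g h))))) ((\d.(\e.((d e) e))) u))
  Redex: ((\d.(\e.((d e) e))) u)
  Redex: ((\d.(\e.((d e) e))) u)
  Redex: ((\f.(\g.(\h.((f h) (g h))))) (\b.(\c.b)))
Total redexes: 4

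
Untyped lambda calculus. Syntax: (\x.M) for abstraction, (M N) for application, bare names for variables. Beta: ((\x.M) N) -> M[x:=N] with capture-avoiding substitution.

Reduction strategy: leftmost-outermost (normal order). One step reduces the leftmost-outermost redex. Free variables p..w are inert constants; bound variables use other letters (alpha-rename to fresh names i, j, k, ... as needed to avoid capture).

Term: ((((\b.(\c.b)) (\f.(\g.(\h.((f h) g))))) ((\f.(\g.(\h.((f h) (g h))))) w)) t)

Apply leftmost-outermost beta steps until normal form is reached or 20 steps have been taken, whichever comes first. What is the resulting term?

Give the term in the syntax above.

Step 0: ((((\b.(\c.b)) (\f.(\g.(\h.((f h) g))))) ((\f.(\g.(\h.((f h) (g h))))) w)) t)
Step 1: (((\c.(\f.(\g.(\h.((f h) g))))) ((\f.(\g.(\h.((f h) (g h))))) w)) t)
Step 2: ((\f.(\g.(\h.((f h) g)))) t)
Step 3: (\g.(\h.((t h) g)))

Answer: (\g.(\h.((t h) g)))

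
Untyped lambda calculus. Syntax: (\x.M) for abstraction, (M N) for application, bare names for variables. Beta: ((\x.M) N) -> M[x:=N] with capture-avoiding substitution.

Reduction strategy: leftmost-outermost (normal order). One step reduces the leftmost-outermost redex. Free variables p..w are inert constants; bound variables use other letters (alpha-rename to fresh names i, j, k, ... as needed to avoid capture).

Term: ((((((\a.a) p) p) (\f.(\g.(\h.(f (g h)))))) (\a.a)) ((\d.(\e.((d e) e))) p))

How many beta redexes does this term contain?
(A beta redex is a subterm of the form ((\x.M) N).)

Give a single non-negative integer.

Answer: 2

Derivation:
Term: ((((((\a.a) p) p) (\f.(\g.(\h.(f (g h)))))) (\a.a)) ((\d.(\e.((d e) e))) p))
  Redex: ((\a.a) p)
  Redex: ((\d.(\e.((d e) e))) p)
Total redexes: 2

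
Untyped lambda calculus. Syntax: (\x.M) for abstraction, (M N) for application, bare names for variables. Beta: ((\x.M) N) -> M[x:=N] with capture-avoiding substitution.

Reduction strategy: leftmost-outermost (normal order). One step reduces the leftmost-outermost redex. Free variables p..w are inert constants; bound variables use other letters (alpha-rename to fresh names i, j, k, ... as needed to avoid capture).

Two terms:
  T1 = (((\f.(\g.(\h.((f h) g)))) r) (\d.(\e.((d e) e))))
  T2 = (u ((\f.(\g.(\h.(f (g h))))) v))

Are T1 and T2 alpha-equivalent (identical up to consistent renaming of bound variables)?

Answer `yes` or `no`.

Answer: no

Derivation:
Term 1: (((\f.(\g.(\h.((f h) g)))) r) (\d.(\e.((d e) e))))
Term 2: (u ((\f.(\g.(\h.(f (g h))))) v))
Alpha-equivalence: compare structure up to binder renaming.
Result: False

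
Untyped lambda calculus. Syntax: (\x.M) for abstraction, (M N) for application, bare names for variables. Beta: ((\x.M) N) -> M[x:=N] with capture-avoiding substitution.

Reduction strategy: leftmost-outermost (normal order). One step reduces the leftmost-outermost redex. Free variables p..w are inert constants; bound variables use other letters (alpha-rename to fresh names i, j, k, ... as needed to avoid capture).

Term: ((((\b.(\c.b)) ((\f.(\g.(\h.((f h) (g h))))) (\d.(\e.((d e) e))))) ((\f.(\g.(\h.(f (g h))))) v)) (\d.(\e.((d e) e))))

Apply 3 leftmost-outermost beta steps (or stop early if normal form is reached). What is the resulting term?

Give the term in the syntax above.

Step 0: ((((\b.(\c.b)) ((\f.(\g.(\h.((f h) (g h))))) (\d.(\e.((d e) e))))) ((\f.(\g.(\h.(f (g h))))) v)) (\d.(\e.((d e) e))))
Step 1: (((\c.((\f.(\g.(\h.((f h) (g h))))) (\d.(\e.((d e) e))))) ((\f.(\g.(\h.(f (g h))))) v)) (\d.(\e.((d e) e))))
Step 2: (((\f.(\g.(\h.((f h) (g h))))) (\d.(\e.((d e) e)))) (\d.(\e.((d e) e))))
Step 3: ((\g.(\h.(((\d.(\e.((d e) e))) h) (g h)))) (\d.(\e.((d e) e))))

Answer: ((\g.(\h.(((\d.(\e.((d e) e))) h) (g h)))) (\d.(\e.((d e) e))))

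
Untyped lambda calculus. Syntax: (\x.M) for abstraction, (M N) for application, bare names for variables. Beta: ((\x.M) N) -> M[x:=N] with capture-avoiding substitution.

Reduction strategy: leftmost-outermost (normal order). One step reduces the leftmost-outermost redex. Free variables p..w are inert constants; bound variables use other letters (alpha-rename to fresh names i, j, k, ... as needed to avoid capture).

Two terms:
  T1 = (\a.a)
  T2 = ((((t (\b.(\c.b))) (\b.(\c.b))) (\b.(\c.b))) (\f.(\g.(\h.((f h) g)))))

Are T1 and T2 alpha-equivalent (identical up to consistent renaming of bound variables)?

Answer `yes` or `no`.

Term 1: (\a.a)
Term 2: ((((t (\b.(\c.b))) (\b.(\c.b))) (\b.(\c.b))) (\f.(\g.(\h.((f h) g)))))
Alpha-equivalence: compare structure up to binder renaming.
Result: False

Answer: no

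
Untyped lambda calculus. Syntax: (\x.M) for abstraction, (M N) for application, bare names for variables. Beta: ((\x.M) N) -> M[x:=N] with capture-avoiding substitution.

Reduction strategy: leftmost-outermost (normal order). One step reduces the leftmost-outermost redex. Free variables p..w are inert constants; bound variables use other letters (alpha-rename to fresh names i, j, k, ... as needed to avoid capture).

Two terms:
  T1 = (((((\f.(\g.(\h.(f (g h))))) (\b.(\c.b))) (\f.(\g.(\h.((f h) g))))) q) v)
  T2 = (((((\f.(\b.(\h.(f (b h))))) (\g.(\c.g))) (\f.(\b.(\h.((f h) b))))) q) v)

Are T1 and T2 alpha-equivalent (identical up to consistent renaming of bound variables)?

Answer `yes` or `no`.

Answer: yes

Derivation:
Term 1: (((((\f.(\g.(\h.(f (g h))))) (\b.(\c.b))) (\f.(\g.(\h.((f h) g))))) q) v)
Term 2: (((((\f.(\b.(\h.(f (b h))))) (\g.(\c.g))) (\f.(\b.(\h.((f h) b))))) q) v)
Alpha-equivalence: compare structure up to binder renaming.
Result: True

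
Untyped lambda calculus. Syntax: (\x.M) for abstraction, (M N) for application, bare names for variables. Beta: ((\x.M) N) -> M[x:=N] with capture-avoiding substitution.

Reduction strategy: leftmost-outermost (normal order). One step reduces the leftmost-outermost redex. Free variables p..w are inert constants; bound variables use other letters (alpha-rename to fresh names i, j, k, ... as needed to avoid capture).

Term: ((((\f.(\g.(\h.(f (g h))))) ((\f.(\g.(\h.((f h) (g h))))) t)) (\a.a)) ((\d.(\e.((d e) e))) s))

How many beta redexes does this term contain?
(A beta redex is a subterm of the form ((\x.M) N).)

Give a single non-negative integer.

Answer: 3

Derivation:
Term: ((((\f.(\g.(\h.(f (g h))))) ((\f.(\g.(\h.((f h) (g h))))) t)) (\a.a)) ((\d.(\e.((d e) e))) s))
  Redex: ((\f.(\g.(\h.(f (g h))))) ((\f.(\g.(\h.((f h) (g h))))) t))
  Redex: ((\f.(\g.(\h.((f h) (g h))))) t)
  Redex: ((\d.(\e.((d e) e))) s)
Total redexes: 3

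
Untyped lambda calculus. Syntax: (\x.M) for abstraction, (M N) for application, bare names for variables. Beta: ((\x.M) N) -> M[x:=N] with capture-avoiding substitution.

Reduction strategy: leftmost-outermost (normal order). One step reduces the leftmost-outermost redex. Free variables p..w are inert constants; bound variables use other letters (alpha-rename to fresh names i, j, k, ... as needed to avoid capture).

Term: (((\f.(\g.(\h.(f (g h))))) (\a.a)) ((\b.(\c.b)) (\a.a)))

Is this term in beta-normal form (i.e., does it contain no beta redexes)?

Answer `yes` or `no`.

Term: (((\f.(\g.(\h.(f (g h))))) (\a.a)) ((\b.(\c.b)) (\a.a)))
Found 2 beta redex(es).

Answer: no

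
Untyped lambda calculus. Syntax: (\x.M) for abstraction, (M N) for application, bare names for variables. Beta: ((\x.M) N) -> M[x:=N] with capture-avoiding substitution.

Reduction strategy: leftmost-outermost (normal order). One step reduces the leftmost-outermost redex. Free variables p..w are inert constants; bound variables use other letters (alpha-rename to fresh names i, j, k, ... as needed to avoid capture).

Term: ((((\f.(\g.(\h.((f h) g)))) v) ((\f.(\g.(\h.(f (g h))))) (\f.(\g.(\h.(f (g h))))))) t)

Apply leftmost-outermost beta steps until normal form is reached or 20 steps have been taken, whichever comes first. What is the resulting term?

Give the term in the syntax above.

Answer: ((v t) (\g.(\h.(\i.(\j.((g h) (i j)))))))

Derivation:
Step 0: ((((\f.(\g.(\h.((f h) g)))) v) ((\f.(\g.(\h.(f (g h))))) (\f.(\g.(\h.(f (g h))))))) t)
Step 1: (((\g.(\h.((v h) g))) ((\f.(\g.(\h.(f (g h))))) (\f.(\g.(\h.(f (g h))))))) t)
Step 2: ((\h.((v h) ((\f.(\g.(\h.(f (g h))))) (\f.(\g.(\h.(f (g h)))))))) t)
Step 3: ((v t) ((\f.(\g.(\h.(f (g h))))) (\f.(\g.(\h.(f (g h)))))))
Step 4: ((v t) (\g.(\h.((\f.(\g.(\h.(f (g h))))) (g h)))))
Step 5: ((v t) (\g.(\h.(\i.(\j.((g h) (i j)))))))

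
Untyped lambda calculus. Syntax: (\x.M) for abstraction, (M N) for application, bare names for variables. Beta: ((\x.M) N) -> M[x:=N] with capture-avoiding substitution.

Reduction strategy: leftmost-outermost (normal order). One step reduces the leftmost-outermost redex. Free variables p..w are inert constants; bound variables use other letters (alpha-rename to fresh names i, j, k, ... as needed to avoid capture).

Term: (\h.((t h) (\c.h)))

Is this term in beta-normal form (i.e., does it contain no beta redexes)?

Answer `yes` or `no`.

Answer: yes

Derivation:
Term: (\h.((t h) (\c.h)))
No beta redexes found.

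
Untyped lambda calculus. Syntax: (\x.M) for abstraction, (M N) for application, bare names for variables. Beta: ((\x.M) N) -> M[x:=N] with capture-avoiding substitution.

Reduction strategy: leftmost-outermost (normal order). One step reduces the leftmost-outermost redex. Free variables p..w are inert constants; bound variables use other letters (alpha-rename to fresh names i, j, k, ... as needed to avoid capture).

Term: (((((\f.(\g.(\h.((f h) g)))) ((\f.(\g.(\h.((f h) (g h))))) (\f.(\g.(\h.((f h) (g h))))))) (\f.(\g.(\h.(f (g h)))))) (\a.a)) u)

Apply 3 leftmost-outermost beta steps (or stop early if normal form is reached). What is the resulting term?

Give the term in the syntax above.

Step 0: (((((\f.(\g.(\h.((f h) g)))) ((\f.(\g.(\h.((f h) (g h))))) (\f.(\g.(\h.((f h) (g h))))))) (\f.(\g.(\h.(f (g h)))))) (\a.a)) u)
Step 1: ((((\g.(\h.((((\f.(\g.(\h.((f h) (g h))))) (\f.(\g.(\h.((f h) (g h)))))) h) g))) (\f.(\g.(\h.(f (g h)))))) (\a.a)) u)
Step 2: (((\h.((((\f.(\g.(\h.((f h) (g h))))) (\f.(\g.(\h.((f h) (g h)))))) h) (\f.(\g.(\h.(f (g h))))))) (\a.a)) u)
Step 3: (((((\f.(\g.(\h.((f h) (g h))))) (\f.(\g.(\h.((f h) (g h)))))) (\a.a)) (\f.(\g.(\h.(f (g h)))))) u)

Answer: (((((\f.(\g.(\h.((f h) (g h))))) (\f.(\g.(\h.((f h) (g h)))))) (\a.a)) (\f.(\g.(\h.(f (g h)))))) u)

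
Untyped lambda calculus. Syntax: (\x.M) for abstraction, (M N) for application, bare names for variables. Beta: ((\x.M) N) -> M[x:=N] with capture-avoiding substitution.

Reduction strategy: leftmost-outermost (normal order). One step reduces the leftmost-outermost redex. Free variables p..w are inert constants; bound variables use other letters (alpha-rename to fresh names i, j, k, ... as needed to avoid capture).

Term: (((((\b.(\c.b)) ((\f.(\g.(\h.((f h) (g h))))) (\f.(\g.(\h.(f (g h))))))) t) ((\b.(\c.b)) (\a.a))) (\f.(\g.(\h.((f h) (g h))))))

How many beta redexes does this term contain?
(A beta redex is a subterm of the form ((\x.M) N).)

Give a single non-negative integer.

Term: (((((\b.(\c.b)) ((\f.(\g.(\h.((f h) (g h))))) (\f.(\g.(\h.(f (g h))))))) t) ((\b.(\c.b)) (\a.a))) (\f.(\g.(\h.((f h) (g h))))))
  Redex: ((\b.(\c.b)) ((\f.(\g.(\h.((f h) (g h))))) (\f.(\g.(\h.(f (g h)))))))
  Redex: ((\f.(\g.(\h.((f h) (g h))))) (\f.(\g.(\h.(f (g h))))))
  Redex: ((\b.(\c.b)) (\a.a))
Total redexes: 3

Answer: 3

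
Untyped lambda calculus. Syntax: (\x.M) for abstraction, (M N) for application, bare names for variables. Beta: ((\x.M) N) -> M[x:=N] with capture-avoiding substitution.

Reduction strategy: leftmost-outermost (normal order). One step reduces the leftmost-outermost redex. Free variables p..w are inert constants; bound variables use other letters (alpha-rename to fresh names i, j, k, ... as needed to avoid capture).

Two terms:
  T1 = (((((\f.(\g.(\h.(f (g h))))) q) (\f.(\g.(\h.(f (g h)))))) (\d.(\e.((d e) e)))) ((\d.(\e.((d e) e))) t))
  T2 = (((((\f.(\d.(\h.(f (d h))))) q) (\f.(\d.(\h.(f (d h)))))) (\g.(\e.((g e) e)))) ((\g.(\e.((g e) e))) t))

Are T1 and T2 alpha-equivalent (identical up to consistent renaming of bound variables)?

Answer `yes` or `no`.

Term 1: (((((\f.(\g.(\h.(f (g h))))) q) (\f.(\g.(\h.(f (g h)))))) (\d.(\e.((d e) e)))) ((\d.(\e.((d e) e))) t))
Term 2: (((((\f.(\d.(\h.(f (d h))))) q) (\f.(\d.(\h.(f (d h)))))) (\g.(\e.((g e) e)))) ((\g.(\e.((g e) e))) t))
Alpha-equivalence: compare structure up to binder renaming.
Result: True

Answer: yes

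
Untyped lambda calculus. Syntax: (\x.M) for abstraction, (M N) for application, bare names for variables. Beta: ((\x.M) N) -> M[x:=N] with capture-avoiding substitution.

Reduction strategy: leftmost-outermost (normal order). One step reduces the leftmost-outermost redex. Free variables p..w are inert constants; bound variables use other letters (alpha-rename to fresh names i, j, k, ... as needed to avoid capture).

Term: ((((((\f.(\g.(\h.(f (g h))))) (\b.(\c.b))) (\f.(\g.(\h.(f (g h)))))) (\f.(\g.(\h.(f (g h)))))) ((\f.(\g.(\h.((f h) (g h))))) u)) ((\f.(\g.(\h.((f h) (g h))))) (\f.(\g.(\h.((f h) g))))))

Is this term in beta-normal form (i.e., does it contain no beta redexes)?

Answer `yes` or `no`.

Answer: no

Derivation:
Term: ((((((\f.(\g.(\h.(f (g h))))) (\b.(\c.b))) (\f.(\g.(\h.(f (g h)))))) (\f.(\g.(\h.(f (g h)))))) ((\f.(\g.(\h.((f h) (g h))))) u)) ((\f.(\g.(\h.((f h) (g h))))) (\f.(\g.(\h.((f h) g))))))
Found 3 beta redex(es).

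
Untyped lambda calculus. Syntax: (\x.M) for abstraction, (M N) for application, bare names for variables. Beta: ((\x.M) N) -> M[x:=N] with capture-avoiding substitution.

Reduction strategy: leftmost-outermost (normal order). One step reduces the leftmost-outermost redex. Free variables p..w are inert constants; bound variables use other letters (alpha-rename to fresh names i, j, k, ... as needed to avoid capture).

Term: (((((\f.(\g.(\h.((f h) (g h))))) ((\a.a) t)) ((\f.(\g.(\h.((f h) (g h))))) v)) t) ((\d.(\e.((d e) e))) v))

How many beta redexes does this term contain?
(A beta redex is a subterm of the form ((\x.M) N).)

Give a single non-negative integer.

Term: (((((\f.(\g.(\h.((f h) (g h))))) ((\a.a) t)) ((\f.(\g.(\h.((f h) (g h))))) v)) t) ((\d.(\e.((d e) e))) v))
  Redex: ((\f.(\g.(\h.((f h) (g h))))) ((\a.a) t))
  Redex: ((\a.a) t)
  Redex: ((\f.(\g.(\h.((f h) (g h))))) v)
  Redex: ((\d.(\e.((d e) e))) v)
Total redexes: 4

Answer: 4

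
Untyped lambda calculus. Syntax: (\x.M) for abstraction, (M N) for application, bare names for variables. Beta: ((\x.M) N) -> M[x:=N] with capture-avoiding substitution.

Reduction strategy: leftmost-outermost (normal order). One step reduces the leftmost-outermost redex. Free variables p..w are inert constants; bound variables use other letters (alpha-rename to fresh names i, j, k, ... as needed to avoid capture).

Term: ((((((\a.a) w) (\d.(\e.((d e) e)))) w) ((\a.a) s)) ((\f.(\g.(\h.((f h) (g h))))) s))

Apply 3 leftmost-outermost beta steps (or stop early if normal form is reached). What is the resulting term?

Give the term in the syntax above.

Answer: ((((w (\d.(\e.((d e) e)))) w) s) (\g.(\h.((s h) (g h)))))

Derivation:
Step 0: ((((((\a.a) w) (\d.(\e.((d e) e)))) w) ((\a.a) s)) ((\f.(\g.(\h.((f h) (g h))))) s))
Step 1: ((((w (\d.(\e.((d e) e)))) w) ((\a.a) s)) ((\f.(\g.(\h.((f h) (g h))))) s))
Step 2: ((((w (\d.(\e.((d e) e)))) w) s) ((\f.(\g.(\h.((f h) (g h))))) s))
Step 3: ((((w (\d.(\e.((d e) e)))) w) s) (\g.(\h.((s h) (g h)))))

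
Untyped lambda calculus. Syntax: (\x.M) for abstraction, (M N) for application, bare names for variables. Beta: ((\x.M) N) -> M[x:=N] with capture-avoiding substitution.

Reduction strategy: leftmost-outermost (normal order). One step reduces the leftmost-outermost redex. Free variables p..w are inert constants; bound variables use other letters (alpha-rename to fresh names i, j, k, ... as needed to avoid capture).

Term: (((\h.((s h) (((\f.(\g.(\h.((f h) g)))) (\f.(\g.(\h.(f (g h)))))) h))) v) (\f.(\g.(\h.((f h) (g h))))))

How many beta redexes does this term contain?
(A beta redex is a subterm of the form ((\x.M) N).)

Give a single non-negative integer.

Term: (((\h.((s h) (((\f.(\g.(\h.((f h) g)))) (\f.(\g.(\h.(f (g h)))))) h))) v) (\f.(\g.(\h.((f h) (g h))))))
  Redex: ((\h.((s h) (((\f.(\g.(\h.((f h) g)))) (\f.(\g.(\h.(f (g h)))))) h))) v)
  Redex: ((\f.(\g.(\h.((f h) g)))) (\f.(\g.(\h.(f (g h))))))
Total redexes: 2

Answer: 2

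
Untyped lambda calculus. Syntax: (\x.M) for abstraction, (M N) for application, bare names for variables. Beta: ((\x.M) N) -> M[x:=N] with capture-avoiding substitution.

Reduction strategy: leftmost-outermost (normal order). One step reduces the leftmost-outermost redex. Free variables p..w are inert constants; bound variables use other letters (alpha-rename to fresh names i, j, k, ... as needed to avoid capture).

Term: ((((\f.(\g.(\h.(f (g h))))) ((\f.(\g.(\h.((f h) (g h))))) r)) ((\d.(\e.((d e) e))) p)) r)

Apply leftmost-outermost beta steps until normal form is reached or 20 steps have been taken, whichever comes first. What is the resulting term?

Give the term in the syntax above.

Answer: (\h.((r h) (((p r) r) h)))

Derivation:
Step 0: ((((\f.(\g.(\h.(f (g h))))) ((\f.(\g.(\h.((f h) (g h))))) r)) ((\d.(\e.((d e) e))) p)) r)
Step 1: (((\g.(\h.(((\f.(\g.(\h.((f h) (g h))))) r) (g h)))) ((\d.(\e.((d e) e))) p)) r)
Step 2: ((\h.(((\f.(\g.(\h.((f h) (g h))))) r) (((\d.(\e.((d e) e))) p) h))) r)
Step 3: (((\f.(\g.(\h.((f h) (g h))))) r) (((\d.(\e.((d e) e))) p) r))
Step 4: ((\g.(\h.((r h) (g h)))) (((\d.(\e.((d e) e))) p) r))
Step 5: (\h.((r h) ((((\d.(\e.((d e) e))) p) r) h)))
Step 6: (\h.((r h) (((\e.((p e) e)) r) h)))
Step 7: (\h.((r h) (((p r) r) h)))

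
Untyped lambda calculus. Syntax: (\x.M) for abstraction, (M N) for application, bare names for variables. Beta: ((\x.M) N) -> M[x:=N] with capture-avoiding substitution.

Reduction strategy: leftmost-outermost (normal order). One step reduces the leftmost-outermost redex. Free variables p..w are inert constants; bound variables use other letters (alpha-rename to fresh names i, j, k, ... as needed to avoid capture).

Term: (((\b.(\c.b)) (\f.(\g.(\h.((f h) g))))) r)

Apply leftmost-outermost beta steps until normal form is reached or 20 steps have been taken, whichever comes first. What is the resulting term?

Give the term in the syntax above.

Step 0: (((\b.(\c.b)) (\f.(\g.(\h.((f h) g))))) r)
Step 1: ((\c.(\f.(\g.(\h.((f h) g))))) r)
Step 2: (\f.(\g.(\h.((f h) g))))

Answer: (\f.(\g.(\h.((f h) g))))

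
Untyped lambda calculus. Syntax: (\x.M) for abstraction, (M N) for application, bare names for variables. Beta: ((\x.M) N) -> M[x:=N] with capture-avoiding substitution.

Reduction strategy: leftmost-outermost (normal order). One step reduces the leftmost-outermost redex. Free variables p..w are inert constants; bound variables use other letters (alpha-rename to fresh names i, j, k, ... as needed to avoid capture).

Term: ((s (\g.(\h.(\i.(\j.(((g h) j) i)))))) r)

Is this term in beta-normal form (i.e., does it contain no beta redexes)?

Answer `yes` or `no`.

Term: ((s (\g.(\h.(\i.(\j.(((g h) j) i)))))) r)
No beta redexes found.

Answer: yes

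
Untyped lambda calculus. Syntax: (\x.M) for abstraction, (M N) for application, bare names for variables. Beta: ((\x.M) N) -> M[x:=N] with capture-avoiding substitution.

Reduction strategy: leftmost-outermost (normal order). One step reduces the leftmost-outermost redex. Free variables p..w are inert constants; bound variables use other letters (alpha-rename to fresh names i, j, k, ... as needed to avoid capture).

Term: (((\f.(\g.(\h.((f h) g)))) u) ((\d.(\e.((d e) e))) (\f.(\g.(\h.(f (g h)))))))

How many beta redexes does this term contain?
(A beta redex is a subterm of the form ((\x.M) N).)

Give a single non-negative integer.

Answer: 2

Derivation:
Term: (((\f.(\g.(\h.((f h) g)))) u) ((\d.(\e.((d e) e))) (\f.(\g.(\h.(f (g h)))))))
  Redex: ((\f.(\g.(\h.((f h) g)))) u)
  Redex: ((\d.(\e.((d e) e))) (\f.(\g.(\h.(f (g h))))))
Total redexes: 2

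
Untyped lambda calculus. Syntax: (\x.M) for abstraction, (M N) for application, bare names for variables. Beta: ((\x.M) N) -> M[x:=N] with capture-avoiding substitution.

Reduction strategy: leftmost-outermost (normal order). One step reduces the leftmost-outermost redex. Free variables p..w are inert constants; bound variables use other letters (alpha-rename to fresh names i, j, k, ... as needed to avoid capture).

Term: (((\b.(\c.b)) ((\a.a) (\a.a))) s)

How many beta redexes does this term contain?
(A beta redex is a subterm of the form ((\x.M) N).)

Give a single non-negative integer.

Term: (((\b.(\c.b)) ((\a.a) (\a.a))) s)
  Redex: ((\b.(\c.b)) ((\a.a) (\a.a)))
  Redex: ((\a.a) (\a.a))
Total redexes: 2

Answer: 2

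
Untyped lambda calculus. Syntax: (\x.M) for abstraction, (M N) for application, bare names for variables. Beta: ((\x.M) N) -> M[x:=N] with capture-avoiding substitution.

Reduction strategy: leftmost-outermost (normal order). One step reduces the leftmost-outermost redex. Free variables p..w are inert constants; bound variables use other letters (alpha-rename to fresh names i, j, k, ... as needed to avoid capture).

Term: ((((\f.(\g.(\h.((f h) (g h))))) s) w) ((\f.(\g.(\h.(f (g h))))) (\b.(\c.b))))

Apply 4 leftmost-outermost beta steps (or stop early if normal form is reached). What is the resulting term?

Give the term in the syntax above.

Answer: ((s (\g.(\h.((\b.(\c.b)) (g h))))) (w ((\f.(\g.(\h.(f (g h))))) (\b.(\c.b)))))

Derivation:
Step 0: ((((\f.(\g.(\h.((f h) (g h))))) s) w) ((\f.(\g.(\h.(f (g h))))) (\b.(\c.b))))
Step 1: (((\g.(\h.((s h) (g h)))) w) ((\f.(\g.(\h.(f (g h))))) (\b.(\c.b))))
Step 2: ((\h.((s h) (w h))) ((\f.(\g.(\h.(f (g h))))) (\b.(\c.b))))
Step 3: ((s ((\f.(\g.(\h.(f (g h))))) (\b.(\c.b)))) (w ((\f.(\g.(\h.(f (g h))))) (\b.(\c.b)))))
Step 4: ((s (\g.(\h.((\b.(\c.b)) (g h))))) (w ((\f.(\g.(\h.(f (g h))))) (\b.(\c.b)))))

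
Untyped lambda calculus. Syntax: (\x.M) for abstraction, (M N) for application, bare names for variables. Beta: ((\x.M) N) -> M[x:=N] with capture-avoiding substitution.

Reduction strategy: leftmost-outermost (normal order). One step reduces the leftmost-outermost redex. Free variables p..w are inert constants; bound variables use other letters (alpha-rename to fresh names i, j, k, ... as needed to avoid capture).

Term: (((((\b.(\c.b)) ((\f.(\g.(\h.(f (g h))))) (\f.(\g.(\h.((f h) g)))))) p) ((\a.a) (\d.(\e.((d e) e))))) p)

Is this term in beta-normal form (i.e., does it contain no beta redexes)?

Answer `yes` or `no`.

Term: (((((\b.(\c.b)) ((\f.(\g.(\h.(f (g h))))) (\f.(\g.(\h.((f h) g)))))) p) ((\a.a) (\d.(\e.((d e) e))))) p)
Found 3 beta redex(es).

Answer: no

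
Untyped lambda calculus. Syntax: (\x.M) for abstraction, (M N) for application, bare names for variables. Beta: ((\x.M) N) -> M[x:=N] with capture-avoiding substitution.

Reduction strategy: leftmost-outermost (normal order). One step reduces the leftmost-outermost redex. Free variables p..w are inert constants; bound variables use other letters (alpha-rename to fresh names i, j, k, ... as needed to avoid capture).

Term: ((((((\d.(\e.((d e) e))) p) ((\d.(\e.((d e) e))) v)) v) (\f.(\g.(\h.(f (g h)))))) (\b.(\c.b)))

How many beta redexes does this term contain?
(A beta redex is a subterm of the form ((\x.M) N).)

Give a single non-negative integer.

Term: ((((((\d.(\e.((d e) e))) p) ((\d.(\e.((d e) e))) v)) v) (\f.(\g.(\h.(f (g h)))))) (\b.(\c.b)))
  Redex: ((\d.(\e.((d e) e))) p)
  Redex: ((\d.(\e.((d e) e))) v)
Total redexes: 2

Answer: 2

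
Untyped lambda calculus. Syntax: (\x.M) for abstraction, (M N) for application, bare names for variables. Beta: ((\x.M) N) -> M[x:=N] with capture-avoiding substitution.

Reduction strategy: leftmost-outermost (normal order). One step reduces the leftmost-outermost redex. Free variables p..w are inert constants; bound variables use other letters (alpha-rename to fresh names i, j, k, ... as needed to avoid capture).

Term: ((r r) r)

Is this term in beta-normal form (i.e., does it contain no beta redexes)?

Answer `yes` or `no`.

Term: ((r r) r)
No beta redexes found.

Answer: yes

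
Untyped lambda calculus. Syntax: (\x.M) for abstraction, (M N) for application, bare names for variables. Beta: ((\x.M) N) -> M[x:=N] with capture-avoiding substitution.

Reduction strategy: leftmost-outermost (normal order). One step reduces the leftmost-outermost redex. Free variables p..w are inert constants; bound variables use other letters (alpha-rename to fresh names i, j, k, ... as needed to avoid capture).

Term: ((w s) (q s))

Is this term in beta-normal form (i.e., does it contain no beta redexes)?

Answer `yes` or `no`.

Term: ((w s) (q s))
No beta redexes found.

Answer: yes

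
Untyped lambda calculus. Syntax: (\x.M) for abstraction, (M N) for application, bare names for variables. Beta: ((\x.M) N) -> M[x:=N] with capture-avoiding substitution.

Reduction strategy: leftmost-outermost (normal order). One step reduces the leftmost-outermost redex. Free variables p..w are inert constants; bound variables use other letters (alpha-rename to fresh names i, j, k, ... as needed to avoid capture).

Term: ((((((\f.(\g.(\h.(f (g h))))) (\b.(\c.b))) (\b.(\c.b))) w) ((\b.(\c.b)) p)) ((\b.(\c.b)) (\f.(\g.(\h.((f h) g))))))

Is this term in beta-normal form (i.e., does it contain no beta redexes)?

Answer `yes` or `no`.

Term: ((((((\f.(\g.(\h.(f (g h))))) (\b.(\c.b))) (\b.(\c.b))) w) ((\b.(\c.b)) p)) ((\b.(\c.b)) (\f.(\g.(\h.((f h) g))))))
Found 3 beta redex(es).

Answer: no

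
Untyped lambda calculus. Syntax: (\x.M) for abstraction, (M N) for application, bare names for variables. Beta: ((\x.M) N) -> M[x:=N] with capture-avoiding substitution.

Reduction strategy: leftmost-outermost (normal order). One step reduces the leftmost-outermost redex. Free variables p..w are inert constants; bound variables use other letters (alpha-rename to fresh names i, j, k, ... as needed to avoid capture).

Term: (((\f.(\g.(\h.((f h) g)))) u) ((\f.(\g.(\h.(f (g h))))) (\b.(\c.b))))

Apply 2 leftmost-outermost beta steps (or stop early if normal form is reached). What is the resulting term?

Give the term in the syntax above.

Answer: (\h.((u h) ((\f.(\g.(\h.(f (g h))))) (\b.(\c.b)))))

Derivation:
Step 0: (((\f.(\g.(\h.((f h) g)))) u) ((\f.(\g.(\h.(f (g h))))) (\b.(\c.b))))
Step 1: ((\g.(\h.((u h) g))) ((\f.(\g.(\h.(f (g h))))) (\b.(\c.b))))
Step 2: (\h.((u h) ((\f.(\g.(\h.(f (g h))))) (\b.(\c.b)))))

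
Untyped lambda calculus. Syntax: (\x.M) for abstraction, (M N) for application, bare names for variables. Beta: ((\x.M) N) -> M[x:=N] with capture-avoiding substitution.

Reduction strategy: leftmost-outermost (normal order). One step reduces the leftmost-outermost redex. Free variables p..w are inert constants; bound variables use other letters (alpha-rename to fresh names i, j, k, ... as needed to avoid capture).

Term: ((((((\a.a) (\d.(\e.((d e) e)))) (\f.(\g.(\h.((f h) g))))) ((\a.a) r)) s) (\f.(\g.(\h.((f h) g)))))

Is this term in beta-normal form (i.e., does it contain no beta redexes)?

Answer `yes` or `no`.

Term: ((((((\a.a) (\d.(\e.((d e) e)))) (\f.(\g.(\h.((f h) g))))) ((\a.a) r)) s) (\f.(\g.(\h.((f h) g)))))
Found 2 beta redex(es).

Answer: no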